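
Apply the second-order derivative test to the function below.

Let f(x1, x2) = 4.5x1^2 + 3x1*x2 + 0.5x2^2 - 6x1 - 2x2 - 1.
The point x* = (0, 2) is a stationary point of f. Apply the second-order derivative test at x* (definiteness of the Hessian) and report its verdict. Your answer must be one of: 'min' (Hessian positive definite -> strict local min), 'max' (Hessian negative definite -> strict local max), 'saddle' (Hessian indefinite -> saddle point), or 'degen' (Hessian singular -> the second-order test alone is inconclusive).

Compute the Hessian H = grad^2 f:
  H = [[9, 3], [3, 1]]
Verify stationarity: grad f(x*) = H x* + g = (0, 0).
Eigenvalues of H: 0, 10.
H has a zero eigenvalue (singular; positive semidefinite but not definite), so H is neither positive definite, negative definite, nor indefinite. The second-order test alone is inconclusive -> degen.
(Indeed, f is constant along the null direction of H through x*, so x* is not a strict local extremum.)

degen


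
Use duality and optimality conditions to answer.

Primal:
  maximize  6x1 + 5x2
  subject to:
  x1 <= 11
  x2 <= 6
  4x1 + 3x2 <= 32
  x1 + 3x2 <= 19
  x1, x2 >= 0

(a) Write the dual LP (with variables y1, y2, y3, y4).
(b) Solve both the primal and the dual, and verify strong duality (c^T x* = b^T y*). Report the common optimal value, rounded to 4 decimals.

The standard primal-dual pair for 'max c^T x s.t. A x <= b, x >= 0' is:
  Dual:  min b^T y  s.t.  A^T y >= c,  y >= 0.

So the dual LP is:
  minimize  11y1 + 6y2 + 32y3 + 19y4
  subject to:
    y1 + 4y3 + y4 >= 6
    y2 + 3y3 + 3y4 >= 5
    y1, y2, y3, y4 >= 0

Solving the primal: x* = (4.3333, 4.8889).
  primal value c^T x* = 50.4444.
Solving the dual: y* = (0, 0, 1.4444, 0.2222).
  dual value b^T y* = 50.4444.
Strong duality: c^T x* = b^T y*. Confirmed.

50.4444


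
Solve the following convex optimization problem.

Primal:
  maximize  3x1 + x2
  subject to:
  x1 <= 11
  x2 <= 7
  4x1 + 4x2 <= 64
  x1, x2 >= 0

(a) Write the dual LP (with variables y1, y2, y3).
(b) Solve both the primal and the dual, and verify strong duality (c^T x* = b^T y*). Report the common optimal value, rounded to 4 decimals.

The standard primal-dual pair for 'max c^T x s.t. A x <= b, x >= 0' is:
  Dual:  min b^T y  s.t.  A^T y >= c,  y >= 0.

So the dual LP is:
  minimize  11y1 + 7y2 + 64y3
  subject to:
    y1 + 4y3 >= 3
    y2 + 4y3 >= 1
    y1, y2, y3 >= 0

Solving the primal: x* = (11, 5).
  primal value c^T x* = 38.
Solving the dual: y* = (2, 0, 0.25).
  dual value b^T y* = 38.
Strong duality: c^T x* = b^T y*. Confirmed.

38


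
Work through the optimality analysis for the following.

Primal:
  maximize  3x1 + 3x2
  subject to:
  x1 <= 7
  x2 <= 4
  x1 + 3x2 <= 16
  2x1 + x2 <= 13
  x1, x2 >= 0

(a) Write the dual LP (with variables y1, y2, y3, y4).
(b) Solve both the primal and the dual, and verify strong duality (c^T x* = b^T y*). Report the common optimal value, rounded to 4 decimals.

The standard primal-dual pair for 'max c^T x s.t. A x <= b, x >= 0' is:
  Dual:  min b^T y  s.t.  A^T y >= c,  y >= 0.

So the dual LP is:
  minimize  7y1 + 4y2 + 16y3 + 13y4
  subject to:
    y1 + y3 + 2y4 >= 3
    y2 + 3y3 + y4 >= 3
    y1, y2, y3, y4 >= 0

Solving the primal: x* = (4.6, 3.8).
  primal value c^T x* = 25.2.
Solving the dual: y* = (0, 0, 0.6, 1.2).
  dual value b^T y* = 25.2.
Strong duality: c^T x* = b^T y*. Confirmed.

25.2


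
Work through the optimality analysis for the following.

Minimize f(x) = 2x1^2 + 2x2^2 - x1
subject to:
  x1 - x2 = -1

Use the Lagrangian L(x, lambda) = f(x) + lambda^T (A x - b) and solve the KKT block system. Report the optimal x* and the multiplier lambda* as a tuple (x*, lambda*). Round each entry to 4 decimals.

Form the Lagrangian:
  L(x, lambda) = (1/2) x^T Q x + c^T x + lambda^T (A x - b)
Stationarity (grad_x L = 0): Q x + c + A^T lambda = 0.
Primal feasibility: A x = b.

This gives the KKT block system:
  [ Q   A^T ] [ x     ]   [-c ]
  [ A    0  ] [ lambda ] = [ b ]

Solving the linear system:
  x*      = (-0.375, 0.625)
  lambda* = (2.5)
  f(x*)   = 1.4375

x* = (-0.375, 0.625), lambda* = (2.5)


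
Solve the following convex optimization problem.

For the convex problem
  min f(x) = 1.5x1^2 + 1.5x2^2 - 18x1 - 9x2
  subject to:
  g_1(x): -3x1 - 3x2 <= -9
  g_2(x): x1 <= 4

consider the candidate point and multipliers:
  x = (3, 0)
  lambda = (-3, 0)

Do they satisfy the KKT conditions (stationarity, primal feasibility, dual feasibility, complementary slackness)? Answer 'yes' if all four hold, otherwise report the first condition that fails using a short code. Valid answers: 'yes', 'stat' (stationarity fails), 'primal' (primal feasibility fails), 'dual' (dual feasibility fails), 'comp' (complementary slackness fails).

Gradient of f: grad f(x) = Q x + c = (-9, -9)
Constraint values g_i(x) = a_i^T x - b_i:
  g_1((3, 0)) = 0
  g_2((3, 0)) = -1
Stationarity residual: grad f(x) + sum_i lambda_i a_i = (0, 0)
  -> stationarity OK
Primal feasibility (all g_i <= 0): OK
Dual feasibility (all lambda_i >= 0): FAILS
Complementary slackness (lambda_i * g_i(x) = 0 for all i): OK

Verdict: the first failing condition is dual_feasibility -> dual.

dual


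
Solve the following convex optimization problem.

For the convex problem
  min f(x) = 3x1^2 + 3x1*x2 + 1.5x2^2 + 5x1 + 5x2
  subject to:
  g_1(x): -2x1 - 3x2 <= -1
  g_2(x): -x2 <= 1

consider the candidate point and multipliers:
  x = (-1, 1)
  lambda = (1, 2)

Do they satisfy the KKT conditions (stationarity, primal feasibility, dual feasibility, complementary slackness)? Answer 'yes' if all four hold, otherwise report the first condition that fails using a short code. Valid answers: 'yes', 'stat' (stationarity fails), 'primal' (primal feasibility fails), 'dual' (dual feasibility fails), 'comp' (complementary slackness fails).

Gradient of f: grad f(x) = Q x + c = (2, 5)
Constraint values g_i(x) = a_i^T x - b_i:
  g_1((-1, 1)) = 0
  g_2((-1, 1)) = -2
Stationarity residual: grad f(x) + sum_i lambda_i a_i = (0, 0)
  -> stationarity OK
Primal feasibility (all g_i <= 0): OK
Dual feasibility (all lambda_i >= 0): OK
Complementary slackness (lambda_i * g_i(x) = 0 for all i): FAILS

Verdict: the first failing condition is complementary_slackness -> comp.

comp


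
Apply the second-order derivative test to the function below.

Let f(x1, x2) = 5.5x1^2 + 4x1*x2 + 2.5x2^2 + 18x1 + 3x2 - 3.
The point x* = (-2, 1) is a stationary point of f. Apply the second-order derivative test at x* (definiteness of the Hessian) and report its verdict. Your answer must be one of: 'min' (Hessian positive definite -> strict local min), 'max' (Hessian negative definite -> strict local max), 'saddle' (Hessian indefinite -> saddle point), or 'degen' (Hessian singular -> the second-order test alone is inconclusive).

Compute the Hessian H = grad^2 f:
  H = [[11, 4], [4, 5]]
Verify stationarity: grad f(x*) = H x* + g = (0, 0).
Eigenvalues of H: 3, 13.
Both eigenvalues > 0, so H is positive definite -> x* is a strict local min.

min


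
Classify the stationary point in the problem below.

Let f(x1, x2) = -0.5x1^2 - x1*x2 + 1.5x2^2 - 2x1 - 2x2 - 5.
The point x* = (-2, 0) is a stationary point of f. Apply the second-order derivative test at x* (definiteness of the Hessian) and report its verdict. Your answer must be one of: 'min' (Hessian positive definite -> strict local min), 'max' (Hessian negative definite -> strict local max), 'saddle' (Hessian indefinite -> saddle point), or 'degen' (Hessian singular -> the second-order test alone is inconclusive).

Compute the Hessian H = grad^2 f:
  H = [[-1, -1], [-1, 3]]
Verify stationarity: grad f(x*) = H x* + g = (0, 0).
Eigenvalues of H: -1.2361, 3.2361.
Eigenvalues have mixed signs, so H is indefinite -> x* is a saddle point.

saddle


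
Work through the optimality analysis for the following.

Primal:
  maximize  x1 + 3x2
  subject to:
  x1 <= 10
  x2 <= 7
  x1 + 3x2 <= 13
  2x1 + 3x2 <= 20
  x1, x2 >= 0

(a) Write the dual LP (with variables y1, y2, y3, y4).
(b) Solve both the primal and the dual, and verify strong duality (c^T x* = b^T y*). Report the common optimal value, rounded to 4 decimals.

The standard primal-dual pair for 'max c^T x s.t. A x <= b, x >= 0' is:
  Dual:  min b^T y  s.t.  A^T y >= c,  y >= 0.

So the dual LP is:
  minimize  10y1 + 7y2 + 13y3 + 20y4
  subject to:
    y1 + y3 + 2y4 >= 1
    y2 + 3y3 + 3y4 >= 3
    y1, y2, y3, y4 >= 0

Solving the primal: x* = (7, 2).
  primal value c^T x* = 13.
Solving the dual: y* = (0, 0, 1, 0).
  dual value b^T y* = 13.
Strong duality: c^T x* = b^T y*. Confirmed.

13


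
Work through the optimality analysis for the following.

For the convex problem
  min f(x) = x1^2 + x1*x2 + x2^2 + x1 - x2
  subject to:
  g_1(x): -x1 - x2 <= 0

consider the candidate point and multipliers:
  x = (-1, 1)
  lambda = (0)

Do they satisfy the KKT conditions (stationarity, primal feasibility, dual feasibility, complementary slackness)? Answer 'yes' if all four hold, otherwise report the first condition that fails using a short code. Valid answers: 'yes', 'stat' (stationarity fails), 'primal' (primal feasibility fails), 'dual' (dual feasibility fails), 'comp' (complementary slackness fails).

Gradient of f: grad f(x) = Q x + c = (0, 0)
Constraint values g_i(x) = a_i^T x - b_i:
  g_1((-1, 1)) = 0
Stationarity residual: grad f(x) + sum_i lambda_i a_i = (0, 0)
  -> stationarity OK
Primal feasibility (all g_i <= 0): OK
Dual feasibility (all lambda_i >= 0): OK
Complementary slackness (lambda_i * g_i(x) = 0 for all i): OK

Verdict: yes, KKT holds.

yes


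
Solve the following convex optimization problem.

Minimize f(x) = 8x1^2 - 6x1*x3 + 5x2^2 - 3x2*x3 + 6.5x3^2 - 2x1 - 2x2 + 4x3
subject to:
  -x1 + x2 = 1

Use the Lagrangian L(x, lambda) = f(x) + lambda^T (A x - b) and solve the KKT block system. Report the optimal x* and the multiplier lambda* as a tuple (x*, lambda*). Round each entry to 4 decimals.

Form the Lagrangian:
  L(x, lambda) = (1/2) x^T Q x + c^T x + lambda^T (A x - b)
Stationarity (grad_x L = 0): Q x + c + A^T lambda = 0.
Primal feasibility: A x = b.

This gives the KKT block system:
  [ Q   A^T ] [ x     ]   [-c ]
  [ A    0  ] [ lambda ] = [ b ]

Solving the linear system:
  x*      = (-0.3385, 0.6615, -0.3113)
  lambda* = (-5.5486)
  f(x*)   = 1.8288

x* = (-0.3385, 0.6615, -0.3113), lambda* = (-5.5486)


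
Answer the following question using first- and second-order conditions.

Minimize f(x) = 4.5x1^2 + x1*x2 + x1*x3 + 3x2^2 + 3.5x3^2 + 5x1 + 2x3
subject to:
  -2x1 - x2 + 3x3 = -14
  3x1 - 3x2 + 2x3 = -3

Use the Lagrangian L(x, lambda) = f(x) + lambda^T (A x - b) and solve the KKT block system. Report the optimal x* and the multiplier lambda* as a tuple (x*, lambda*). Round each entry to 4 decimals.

Form the Lagrangian:
  L(x, lambda) = (1/2) x^T Q x + c^T x + lambda^T (A x - b)
Stationarity (grad_x L = 0): Q x + c + A^T lambda = 0.
Primal feasibility: A x = b.

This gives the KKT block system:
  [ Q   A^T ] [ x     ]   [-c ]
  [ A    0  ] [ lambda ] = [ b ]

Solving the linear system:
  x*      = (1.7056, 0.4532, -3.3785)
  lambda* = (7.2833, -0.9528)
  f(x*)   = 50.4391

x* = (1.7056, 0.4532, -3.3785), lambda* = (7.2833, -0.9528)


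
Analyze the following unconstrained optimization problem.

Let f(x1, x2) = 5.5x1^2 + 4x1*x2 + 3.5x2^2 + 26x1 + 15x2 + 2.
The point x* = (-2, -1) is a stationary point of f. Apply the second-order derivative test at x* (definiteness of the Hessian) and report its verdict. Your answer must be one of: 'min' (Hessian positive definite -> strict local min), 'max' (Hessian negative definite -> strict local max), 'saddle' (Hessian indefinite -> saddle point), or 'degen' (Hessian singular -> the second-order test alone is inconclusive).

Compute the Hessian H = grad^2 f:
  H = [[11, 4], [4, 7]]
Verify stationarity: grad f(x*) = H x* + g = (0, 0).
Eigenvalues of H: 4.5279, 13.4721.
Both eigenvalues > 0, so H is positive definite -> x* is a strict local min.

min


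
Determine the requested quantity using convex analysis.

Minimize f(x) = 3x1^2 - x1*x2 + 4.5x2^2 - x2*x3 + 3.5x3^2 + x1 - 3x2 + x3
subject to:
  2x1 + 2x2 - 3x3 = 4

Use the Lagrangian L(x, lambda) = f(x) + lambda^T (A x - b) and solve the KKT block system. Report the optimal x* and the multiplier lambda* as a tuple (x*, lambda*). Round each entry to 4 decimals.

Form the Lagrangian:
  L(x, lambda) = (1/2) x^T Q x + c^T x + lambda^T (A x - b)
Stationarity (grad_x L = 0): Q x + c + A^T lambda = 0.
Primal feasibility: A x = b.

This gives the KKT block system:
  [ Q   A^T ] [ x     ]   [-c ]
  [ A    0  ] [ lambda ] = [ b ]

Solving the linear system:
  x*      = (0.4023, 0.6162, -0.6543)
  lambda* = (-1.3988)
  f(x*)   = 1.7474

x* = (0.4023, 0.6162, -0.6543), lambda* = (-1.3988)


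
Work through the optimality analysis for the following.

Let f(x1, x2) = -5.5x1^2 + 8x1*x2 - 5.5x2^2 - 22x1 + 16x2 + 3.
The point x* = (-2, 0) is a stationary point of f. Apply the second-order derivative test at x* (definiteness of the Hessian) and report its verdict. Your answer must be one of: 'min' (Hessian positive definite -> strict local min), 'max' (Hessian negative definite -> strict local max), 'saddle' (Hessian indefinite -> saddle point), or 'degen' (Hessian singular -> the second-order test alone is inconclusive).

Compute the Hessian H = grad^2 f:
  H = [[-11, 8], [8, -11]]
Verify stationarity: grad f(x*) = H x* + g = (0, 0).
Eigenvalues of H: -19, -3.
Both eigenvalues < 0, so H is negative definite -> x* is a strict local max.

max


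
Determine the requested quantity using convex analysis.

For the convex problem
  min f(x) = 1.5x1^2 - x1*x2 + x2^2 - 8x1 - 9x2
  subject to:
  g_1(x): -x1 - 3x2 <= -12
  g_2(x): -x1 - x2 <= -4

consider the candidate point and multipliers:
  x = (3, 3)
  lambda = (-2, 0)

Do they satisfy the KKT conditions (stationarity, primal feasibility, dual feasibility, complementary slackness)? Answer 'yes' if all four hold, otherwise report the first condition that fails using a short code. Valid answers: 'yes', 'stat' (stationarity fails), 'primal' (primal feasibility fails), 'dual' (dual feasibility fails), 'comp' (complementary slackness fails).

Gradient of f: grad f(x) = Q x + c = (-2, -6)
Constraint values g_i(x) = a_i^T x - b_i:
  g_1((3, 3)) = 0
  g_2((3, 3)) = -2
Stationarity residual: grad f(x) + sum_i lambda_i a_i = (0, 0)
  -> stationarity OK
Primal feasibility (all g_i <= 0): OK
Dual feasibility (all lambda_i >= 0): FAILS
Complementary slackness (lambda_i * g_i(x) = 0 for all i): OK

Verdict: the first failing condition is dual_feasibility -> dual.

dual


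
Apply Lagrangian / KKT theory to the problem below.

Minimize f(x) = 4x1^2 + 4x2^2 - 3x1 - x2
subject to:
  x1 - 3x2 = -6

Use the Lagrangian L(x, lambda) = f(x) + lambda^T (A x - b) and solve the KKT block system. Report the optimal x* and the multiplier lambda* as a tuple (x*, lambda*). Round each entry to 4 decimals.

Form the Lagrangian:
  L(x, lambda) = (1/2) x^T Q x + c^T x + lambda^T (A x - b)
Stationarity (grad_x L = 0): Q x + c + A^T lambda = 0.
Primal feasibility: A x = b.

This gives the KKT block system:
  [ Q   A^T ] [ x     ]   [-c ]
  [ A    0  ] [ lambda ] = [ b ]

Solving the linear system:
  x*      = (-0.225, 1.925)
  lambda* = (4.8)
  f(x*)   = 13.775

x* = (-0.225, 1.925), lambda* = (4.8)


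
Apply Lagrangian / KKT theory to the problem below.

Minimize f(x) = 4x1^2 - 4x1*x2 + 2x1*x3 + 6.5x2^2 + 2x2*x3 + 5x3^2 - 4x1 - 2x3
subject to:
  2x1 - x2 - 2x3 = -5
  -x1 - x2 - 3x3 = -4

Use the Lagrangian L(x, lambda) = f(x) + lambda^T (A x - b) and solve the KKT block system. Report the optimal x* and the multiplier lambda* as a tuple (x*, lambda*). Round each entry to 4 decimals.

Form the Lagrangian:
  L(x, lambda) = (1/2) x^T Q x + c^T x + lambda^T (A x - b)
Stationarity (grad_x L = 0): Q x + c + A^T lambda = 0.
Primal feasibility: A x = b.

This gives the KKT block system:
  [ Q   A^T ] [ x     ]   [-c ]
  [ A    0  ] [ lambda ] = [ b ]

Solving the linear system:
  x*      = (-0.8865, -0.0923, 1.6596)
  lambda* = (4.3562, 1.3087)
  f(x*)   = 13.6214

x* = (-0.8865, -0.0923, 1.6596), lambda* = (4.3562, 1.3087)


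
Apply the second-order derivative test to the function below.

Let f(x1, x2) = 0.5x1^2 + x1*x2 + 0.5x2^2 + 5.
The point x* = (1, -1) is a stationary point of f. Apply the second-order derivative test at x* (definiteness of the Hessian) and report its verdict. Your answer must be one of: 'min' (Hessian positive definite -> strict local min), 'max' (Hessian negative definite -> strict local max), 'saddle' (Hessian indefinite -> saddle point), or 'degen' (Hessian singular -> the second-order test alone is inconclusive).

Compute the Hessian H = grad^2 f:
  H = [[1, 1], [1, 1]]
Verify stationarity: grad f(x*) = H x* + g = (0, 0).
Eigenvalues of H: 0, 2.
H has a zero eigenvalue (singular; positive semidefinite but not definite), so H is neither positive definite, negative definite, nor indefinite. The second-order test alone is inconclusive -> degen.
(Indeed, f is constant along the null direction of H through x*, so x* is not a strict local extremum.)

degen


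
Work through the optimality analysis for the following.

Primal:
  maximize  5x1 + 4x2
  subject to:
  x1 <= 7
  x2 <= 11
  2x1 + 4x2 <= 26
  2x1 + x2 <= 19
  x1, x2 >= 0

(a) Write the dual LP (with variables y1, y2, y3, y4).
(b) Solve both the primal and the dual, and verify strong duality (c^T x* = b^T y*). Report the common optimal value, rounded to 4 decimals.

The standard primal-dual pair for 'max c^T x s.t. A x <= b, x >= 0' is:
  Dual:  min b^T y  s.t.  A^T y >= c,  y >= 0.

So the dual LP is:
  minimize  7y1 + 11y2 + 26y3 + 19y4
  subject to:
    y1 + 2y3 + 2y4 >= 5
    y2 + 4y3 + y4 >= 4
    y1, y2, y3, y4 >= 0

Solving the primal: x* = (7, 3).
  primal value c^T x* = 47.
Solving the dual: y* = (3, 0, 1, 0).
  dual value b^T y* = 47.
Strong duality: c^T x* = b^T y*. Confirmed.

47


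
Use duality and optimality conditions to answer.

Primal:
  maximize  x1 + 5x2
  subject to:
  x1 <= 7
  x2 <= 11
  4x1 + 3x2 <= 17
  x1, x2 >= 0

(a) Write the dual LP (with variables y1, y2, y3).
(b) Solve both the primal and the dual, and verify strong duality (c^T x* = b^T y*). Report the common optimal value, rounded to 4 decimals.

The standard primal-dual pair for 'max c^T x s.t. A x <= b, x >= 0' is:
  Dual:  min b^T y  s.t.  A^T y >= c,  y >= 0.

So the dual LP is:
  minimize  7y1 + 11y2 + 17y3
  subject to:
    y1 + 4y3 >= 1
    y2 + 3y3 >= 5
    y1, y2, y3 >= 0

Solving the primal: x* = (0, 5.6667).
  primal value c^T x* = 28.3333.
Solving the dual: y* = (0, 0, 1.6667).
  dual value b^T y* = 28.3333.
Strong duality: c^T x* = b^T y*. Confirmed.

28.3333


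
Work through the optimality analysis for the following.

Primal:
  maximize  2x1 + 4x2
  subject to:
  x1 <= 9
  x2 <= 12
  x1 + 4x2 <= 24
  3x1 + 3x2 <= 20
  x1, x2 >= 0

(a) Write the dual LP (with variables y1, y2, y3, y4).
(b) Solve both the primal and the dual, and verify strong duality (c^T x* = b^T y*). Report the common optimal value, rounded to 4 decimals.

The standard primal-dual pair for 'max c^T x s.t. A x <= b, x >= 0' is:
  Dual:  min b^T y  s.t.  A^T y >= c,  y >= 0.

So the dual LP is:
  minimize  9y1 + 12y2 + 24y3 + 20y4
  subject to:
    y1 + y3 + 3y4 >= 2
    y2 + 4y3 + 3y4 >= 4
    y1, y2, y3, y4 >= 0

Solving the primal: x* = (0.8889, 5.7778).
  primal value c^T x* = 24.8889.
Solving the dual: y* = (0, 0, 0.6667, 0.4444).
  dual value b^T y* = 24.8889.
Strong duality: c^T x* = b^T y*. Confirmed.

24.8889


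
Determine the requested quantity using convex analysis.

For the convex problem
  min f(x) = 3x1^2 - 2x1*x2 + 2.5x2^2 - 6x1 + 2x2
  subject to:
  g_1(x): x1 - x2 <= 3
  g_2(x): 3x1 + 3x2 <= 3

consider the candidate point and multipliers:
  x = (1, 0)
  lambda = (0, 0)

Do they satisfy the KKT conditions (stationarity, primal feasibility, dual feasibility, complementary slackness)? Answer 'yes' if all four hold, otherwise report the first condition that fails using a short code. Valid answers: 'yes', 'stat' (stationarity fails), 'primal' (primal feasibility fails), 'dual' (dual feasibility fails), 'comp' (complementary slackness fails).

Gradient of f: grad f(x) = Q x + c = (0, 0)
Constraint values g_i(x) = a_i^T x - b_i:
  g_1((1, 0)) = -2
  g_2((1, 0)) = 0
Stationarity residual: grad f(x) + sum_i lambda_i a_i = (0, 0)
  -> stationarity OK
Primal feasibility (all g_i <= 0): OK
Dual feasibility (all lambda_i >= 0): OK
Complementary slackness (lambda_i * g_i(x) = 0 for all i): OK

Verdict: yes, KKT holds.

yes


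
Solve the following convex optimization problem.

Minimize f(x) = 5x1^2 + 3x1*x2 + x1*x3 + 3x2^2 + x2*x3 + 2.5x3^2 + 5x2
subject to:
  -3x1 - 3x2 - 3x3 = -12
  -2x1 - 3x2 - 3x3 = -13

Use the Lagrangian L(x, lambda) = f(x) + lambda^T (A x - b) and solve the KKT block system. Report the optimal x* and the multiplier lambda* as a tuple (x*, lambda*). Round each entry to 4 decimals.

Form the Lagrangian:
  L(x, lambda) = (1/2) x^T Q x + c^T x + lambda^T (A x - b)
Stationarity (grad_x L = 0): Q x + c + A^T lambda = 0.
Primal feasibility: A x = b.

This gives the KKT block system:
  [ Q   A^T ] [ x     ]   [-c ]
  [ A    0  ] [ lambda ] = [ b ]

Solving the linear system:
  x*      = (-1, 1.8889, 3.1111)
  lambda* = (-12.1852, 17.6667)
  f(x*)   = 46.4444

x* = (-1, 1.8889, 3.1111), lambda* = (-12.1852, 17.6667)


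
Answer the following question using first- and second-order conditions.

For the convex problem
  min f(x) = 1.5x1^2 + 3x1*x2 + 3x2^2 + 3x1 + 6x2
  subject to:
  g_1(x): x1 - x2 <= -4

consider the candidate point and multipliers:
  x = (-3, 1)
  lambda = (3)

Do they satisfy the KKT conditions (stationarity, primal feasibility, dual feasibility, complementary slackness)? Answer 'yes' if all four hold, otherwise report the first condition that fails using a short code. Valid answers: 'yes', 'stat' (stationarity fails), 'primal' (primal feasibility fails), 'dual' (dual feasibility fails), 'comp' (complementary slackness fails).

Gradient of f: grad f(x) = Q x + c = (-3, 3)
Constraint values g_i(x) = a_i^T x - b_i:
  g_1((-3, 1)) = 0
Stationarity residual: grad f(x) + sum_i lambda_i a_i = (0, 0)
  -> stationarity OK
Primal feasibility (all g_i <= 0): OK
Dual feasibility (all lambda_i >= 0): OK
Complementary slackness (lambda_i * g_i(x) = 0 for all i): OK

Verdict: yes, KKT holds.

yes


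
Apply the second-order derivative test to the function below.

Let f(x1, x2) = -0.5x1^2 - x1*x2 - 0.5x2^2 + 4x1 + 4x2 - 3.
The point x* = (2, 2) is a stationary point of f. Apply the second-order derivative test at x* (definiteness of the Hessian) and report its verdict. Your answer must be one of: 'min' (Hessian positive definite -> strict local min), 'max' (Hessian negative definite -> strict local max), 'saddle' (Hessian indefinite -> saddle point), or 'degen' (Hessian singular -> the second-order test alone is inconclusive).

Compute the Hessian H = grad^2 f:
  H = [[-1, -1], [-1, -1]]
Verify stationarity: grad f(x*) = H x* + g = (0, 0).
Eigenvalues of H: -2, 0.
H has a zero eigenvalue (singular; negative semidefinite but not definite), so H is neither positive definite, negative definite, nor indefinite. The second-order test alone is inconclusive -> degen.
(Indeed, f is constant along the null direction of H through x*, so x* is not a strict local extremum.)

degen


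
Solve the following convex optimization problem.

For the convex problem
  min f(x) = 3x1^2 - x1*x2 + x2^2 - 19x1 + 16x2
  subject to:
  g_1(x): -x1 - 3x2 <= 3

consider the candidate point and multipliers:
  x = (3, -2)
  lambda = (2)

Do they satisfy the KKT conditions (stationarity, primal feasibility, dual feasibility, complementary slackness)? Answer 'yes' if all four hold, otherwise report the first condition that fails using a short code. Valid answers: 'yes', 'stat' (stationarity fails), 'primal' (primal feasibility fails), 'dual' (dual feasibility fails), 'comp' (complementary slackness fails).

Gradient of f: grad f(x) = Q x + c = (1, 9)
Constraint values g_i(x) = a_i^T x - b_i:
  g_1((3, -2)) = 0
Stationarity residual: grad f(x) + sum_i lambda_i a_i = (-1, 3)
  -> stationarity FAILS
Primal feasibility (all g_i <= 0): OK
Dual feasibility (all lambda_i >= 0): OK
Complementary slackness (lambda_i * g_i(x) = 0 for all i): OK

Verdict: the first failing condition is stationarity -> stat.

stat


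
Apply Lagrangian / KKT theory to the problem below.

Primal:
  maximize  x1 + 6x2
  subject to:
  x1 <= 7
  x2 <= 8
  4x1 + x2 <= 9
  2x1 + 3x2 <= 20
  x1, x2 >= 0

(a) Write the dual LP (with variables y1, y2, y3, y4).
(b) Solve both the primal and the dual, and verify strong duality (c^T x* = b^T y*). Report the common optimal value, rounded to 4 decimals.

The standard primal-dual pair for 'max c^T x s.t. A x <= b, x >= 0' is:
  Dual:  min b^T y  s.t.  A^T y >= c,  y >= 0.

So the dual LP is:
  minimize  7y1 + 8y2 + 9y3 + 20y4
  subject to:
    y1 + 4y3 + 2y4 >= 1
    y2 + y3 + 3y4 >= 6
    y1, y2, y3, y4 >= 0

Solving the primal: x* = (0, 6.6667).
  primal value c^T x* = 40.
Solving the dual: y* = (0, 0, 0, 2).
  dual value b^T y* = 40.
Strong duality: c^T x* = b^T y*. Confirmed.

40


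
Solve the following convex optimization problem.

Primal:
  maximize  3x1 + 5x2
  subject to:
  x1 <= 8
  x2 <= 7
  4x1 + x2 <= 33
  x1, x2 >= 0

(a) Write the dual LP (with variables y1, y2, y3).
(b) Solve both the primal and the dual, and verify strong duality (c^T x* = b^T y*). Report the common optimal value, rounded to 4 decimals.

The standard primal-dual pair for 'max c^T x s.t. A x <= b, x >= 0' is:
  Dual:  min b^T y  s.t.  A^T y >= c,  y >= 0.

So the dual LP is:
  minimize  8y1 + 7y2 + 33y3
  subject to:
    y1 + 4y3 >= 3
    y2 + y3 >= 5
    y1, y2, y3 >= 0

Solving the primal: x* = (6.5, 7).
  primal value c^T x* = 54.5.
Solving the dual: y* = (0, 4.25, 0.75).
  dual value b^T y* = 54.5.
Strong duality: c^T x* = b^T y*. Confirmed.

54.5


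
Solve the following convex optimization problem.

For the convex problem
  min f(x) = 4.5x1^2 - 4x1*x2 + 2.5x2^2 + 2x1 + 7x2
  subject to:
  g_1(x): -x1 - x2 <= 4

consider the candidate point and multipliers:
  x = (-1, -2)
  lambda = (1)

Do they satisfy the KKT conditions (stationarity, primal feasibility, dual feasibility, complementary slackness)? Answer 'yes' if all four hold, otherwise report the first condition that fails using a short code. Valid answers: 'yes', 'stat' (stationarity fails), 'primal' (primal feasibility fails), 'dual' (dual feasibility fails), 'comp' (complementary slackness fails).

Gradient of f: grad f(x) = Q x + c = (1, 1)
Constraint values g_i(x) = a_i^T x - b_i:
  g_1((-1, -2)) = -1
Stationarity residual: grad f(x) + sum_i lambda_i a_i = (0, 0)
  -> stationarity OK
Primal feasibility (all g_i <= 0): OK
Dual feasibility (all lambda_i >= 0): OK
Complementary slackness (lambda_i * g_i(x) = 0 for all i): FAILS

Verdict: the first failing condition is complementary_slackness -> comp.

comp


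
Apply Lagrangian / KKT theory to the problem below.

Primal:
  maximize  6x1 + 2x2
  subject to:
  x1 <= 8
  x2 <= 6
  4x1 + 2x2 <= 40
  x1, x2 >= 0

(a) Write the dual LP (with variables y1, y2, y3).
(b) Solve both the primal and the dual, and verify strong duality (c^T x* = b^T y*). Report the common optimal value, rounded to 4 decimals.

The standard primal-dual pair for 'max c^T x s.t. A x <= b, x >= 0' is:
  Dual:  min b^T y  s.t.  A^T y >= c,  y >= 0.

So the dual LP is:
  minimize  8y1 + 6y2 + 40y3
  subject to:
    y1 + 4y3 >= 6
    y2 + 2y3 >= 2
    y1, y2, y3 >= 0

Solving the primal: x* = (8, 4).
  primal value c^T x* = 56.
Solving the dual: y* = (2, 0, 1).
  dual value b^T y* = 56.
Strong duality: c^T x* = b^T y*. Confirmed.

56


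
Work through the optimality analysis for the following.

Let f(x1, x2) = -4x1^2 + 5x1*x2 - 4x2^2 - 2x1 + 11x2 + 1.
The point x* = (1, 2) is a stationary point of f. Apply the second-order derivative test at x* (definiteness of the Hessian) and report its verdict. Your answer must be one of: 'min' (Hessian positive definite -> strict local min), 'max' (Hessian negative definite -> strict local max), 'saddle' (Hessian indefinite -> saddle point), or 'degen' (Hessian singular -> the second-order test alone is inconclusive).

Compute the Hessian H = grad^2 f:
  H = [[-8, 5], [5, -8]]
Verify stationarity: grad f(x*) = H x* + g = (0, 0).
Eigenvalues of H: -13, -3.
Both eigenvalues < 0, so H is negative definite -> x* is a strict local max.

max


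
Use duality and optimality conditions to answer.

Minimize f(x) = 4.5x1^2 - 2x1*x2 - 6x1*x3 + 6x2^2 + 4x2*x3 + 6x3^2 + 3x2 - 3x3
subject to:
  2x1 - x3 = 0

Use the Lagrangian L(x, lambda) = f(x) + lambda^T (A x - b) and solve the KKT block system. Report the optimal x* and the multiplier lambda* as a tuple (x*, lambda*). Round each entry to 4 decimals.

Form the Lagrangian:
  L(x, lambda) = (1/2) x^T Q x + c^T x + lambda^T (A x - b)
Stationarity (grad_x L = 0): Q x + c + A^T lambda = 0.
Primal feasibility: A x = b.

This gives the KKT block system:
  [ Q   A^T ] [ x     ]   [-c ]
  [ A    0  ] [ lambda ] = [ b ]

Solving the linear system:
  x*      = (0.25, -0.375, 0.5)
  lambda* = (0)
  f(x*)   = -1.3125

x* = (0.25, -0.375, 0.5), lambda* = (0)


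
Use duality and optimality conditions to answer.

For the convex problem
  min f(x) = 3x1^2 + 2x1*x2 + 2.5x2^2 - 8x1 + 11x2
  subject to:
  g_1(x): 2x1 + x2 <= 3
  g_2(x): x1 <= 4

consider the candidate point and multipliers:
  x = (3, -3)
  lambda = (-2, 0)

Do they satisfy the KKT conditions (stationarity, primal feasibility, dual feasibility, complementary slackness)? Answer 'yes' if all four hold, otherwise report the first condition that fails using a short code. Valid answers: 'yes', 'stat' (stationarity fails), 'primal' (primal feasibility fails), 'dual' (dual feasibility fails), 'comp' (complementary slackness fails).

Gradient of f: grad f(x) = Q x + c = (4, 2)
Constraint values g_i(x) = a_i^T x - b_i:
  g_1((3, -3)) = 0
  g_2((3, -3)) = -1
Stationarity residual: grad f(x) + sum_i lambda_i a_i = (0, 0)
  -> stationarity OK
Primal feasibility (all g_i <= 0): OK
Dual feasibility (all lambda_i >= 0): FAILS
Complementary slackness (lambda_i * g_i(x) = 0 for all i): OK

Verdict: the first failing condition is dual_feasibility -> dual.

dual


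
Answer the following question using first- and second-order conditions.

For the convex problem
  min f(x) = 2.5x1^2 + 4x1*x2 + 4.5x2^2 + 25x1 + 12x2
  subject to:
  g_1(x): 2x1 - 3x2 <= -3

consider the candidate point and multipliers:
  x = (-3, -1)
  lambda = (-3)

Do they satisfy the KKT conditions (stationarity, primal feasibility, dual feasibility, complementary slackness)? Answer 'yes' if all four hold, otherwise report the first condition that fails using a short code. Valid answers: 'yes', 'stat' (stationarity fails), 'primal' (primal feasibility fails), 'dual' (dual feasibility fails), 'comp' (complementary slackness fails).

Gradient of f: grad f(x) = Q x + c = (6, -9)
Constraint values g_i(x) = a_i^T x - b_i:
  g_1((-3, -1)) = 0
Stationarity residual: grad f(x) + sum_i lambda_i a_i = (0, 0)
  -> stationarity OK
Primal feasibility (all g_i <= 0): OK
Dual feasibility (all lambda_i >= 0): FAILS
Complementary slackness (lambda_i * g_i(x) = 0 for all i): OK

Verdict: the first failing condition is dual_feasibility -> dual.

dual


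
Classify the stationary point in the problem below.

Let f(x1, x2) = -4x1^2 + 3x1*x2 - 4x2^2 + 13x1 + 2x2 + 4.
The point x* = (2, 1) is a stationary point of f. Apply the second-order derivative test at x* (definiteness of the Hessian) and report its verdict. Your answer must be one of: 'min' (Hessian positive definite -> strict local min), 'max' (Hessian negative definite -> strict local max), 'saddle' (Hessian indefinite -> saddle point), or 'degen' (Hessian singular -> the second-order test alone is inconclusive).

Compute the Hessian H = grad^2 f:
  H = [[-8, 3], [3, -8]]
Verify stationarity: grad f(x*) = H x* + g = (0, 0).
Eigenvalues of H: -11, -5.
Both eigenvalues < 0, so H is negative definite -> x* is a strict local max.

max


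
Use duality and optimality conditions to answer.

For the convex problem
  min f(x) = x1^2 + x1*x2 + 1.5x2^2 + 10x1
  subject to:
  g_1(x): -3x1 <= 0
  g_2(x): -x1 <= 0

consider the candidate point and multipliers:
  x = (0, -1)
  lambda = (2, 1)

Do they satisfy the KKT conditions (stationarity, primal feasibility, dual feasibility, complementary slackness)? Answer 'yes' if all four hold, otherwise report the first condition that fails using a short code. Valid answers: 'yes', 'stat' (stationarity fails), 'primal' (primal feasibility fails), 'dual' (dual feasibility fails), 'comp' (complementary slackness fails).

Gradient of f: grad f(x) = Q x + c = (9, -3)
Constraint values g_i(x) = a_i^T x - b_i:
  g_1((0, -1)) = 0
  g_2((0, -1)) = 0
Stationarity residual: grad f(x) + sum_i lambda_i a_i = (2, -3)
  -> stationarity FAILS
Primal feasibility (all g_i <= 0): OK
Dual feasibility (all lambda_i >= 0): OK
Complementary slackness (lambda_i * g_i(x) = 0 for all i): OK

Verdict: the first failing condition is stationarity -> stat.

stat


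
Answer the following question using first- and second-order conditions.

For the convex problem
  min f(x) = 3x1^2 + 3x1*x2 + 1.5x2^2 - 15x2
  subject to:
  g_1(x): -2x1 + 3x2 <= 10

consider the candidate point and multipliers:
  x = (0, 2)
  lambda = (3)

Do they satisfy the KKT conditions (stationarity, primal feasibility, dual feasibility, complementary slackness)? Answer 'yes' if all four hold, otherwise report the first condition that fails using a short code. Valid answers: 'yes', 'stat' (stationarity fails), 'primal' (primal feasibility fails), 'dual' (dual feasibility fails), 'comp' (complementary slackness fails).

Gradient of f: grad f(x) = Q x + c = (6, -9)
Constraint values g_i(x) = a_i^T x - b_i:
  g_1((0, 2)) = -4
Stationarity residual: grad f(x) + sum_i lambda_i a_i = (0, 0)
  -> stationarity OK
Primal feasibility (all g_i <= 0): OK
Dual feasibility (all lambda_i >= 0): OK
Complementary slackness (lambda_i * g_i(x) = 0 for all i): FAILS

Verdict: the first failing condition is complementary_slackness -> comp.

comp


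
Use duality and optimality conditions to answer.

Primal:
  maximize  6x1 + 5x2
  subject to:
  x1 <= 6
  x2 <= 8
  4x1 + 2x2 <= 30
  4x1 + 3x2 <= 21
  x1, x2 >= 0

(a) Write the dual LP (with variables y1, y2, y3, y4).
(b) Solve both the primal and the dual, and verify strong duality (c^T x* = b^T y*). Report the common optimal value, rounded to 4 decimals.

The standard primal-dual pair for 'max c^T x s.t. A x <= b, x >= 0' is:
  Dual:  min b^T y  s.t.  A^T y >= c,  y >= 0.

So the dual LP is:
  minimize  6y1 + 8y2 + 30y3 + 21y4
  subject to:
    y1 + 4y3 + 4y4 >= 6
    y2 + 2y3 + 3y4 >= 5
    y1, y2, y3, y4 >= 0

Solving the primal: x* = (0, 7).
  primal value c^T x* = 35.
Solving the dual: y* = (0, 0, 0, 1.6667).
  dual value b^T y* = 35.
Strong duality: c^T x* = b^T y*. Confirmed.

35


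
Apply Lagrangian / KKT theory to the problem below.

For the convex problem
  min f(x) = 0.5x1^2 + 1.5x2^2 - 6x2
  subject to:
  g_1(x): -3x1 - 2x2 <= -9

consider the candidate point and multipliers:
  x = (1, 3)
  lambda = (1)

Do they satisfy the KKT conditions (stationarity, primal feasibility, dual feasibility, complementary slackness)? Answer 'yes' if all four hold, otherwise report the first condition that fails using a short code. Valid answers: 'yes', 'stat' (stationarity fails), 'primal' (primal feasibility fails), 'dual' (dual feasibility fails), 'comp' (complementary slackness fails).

Gradient of f: grad f(x) = Q x + c = (1, 3)
Constraint values g_i(x) = a_i^T x - b_i:
  g_1((1, 3)) = 0
Stationarity residual: grad f(x) + sum_i lambda_i a_i = (-2, 1)
  -> stationarity FAILS
Primal feasibility (all g_i <= 0): OK
Dual feasibility (all lambda_i >= 0): OK
Complementary slackness (lambda_i * g_i(x) = 0 for all i): OK

Verdict: the first failing condition is stationarity -> stat.

stat


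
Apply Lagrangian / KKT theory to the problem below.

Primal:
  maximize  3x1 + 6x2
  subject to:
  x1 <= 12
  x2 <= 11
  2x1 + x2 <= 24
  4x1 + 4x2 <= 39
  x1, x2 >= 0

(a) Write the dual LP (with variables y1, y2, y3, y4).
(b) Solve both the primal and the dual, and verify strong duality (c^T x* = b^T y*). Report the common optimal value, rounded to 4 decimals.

The standard primal-dual pair for 'max c^T x s.t. A x <= b, x >= 0' is:
  Dual:  min b^T y  s.t.  A^T y >= c,  y >= 0.

So the dual LP is:
  minimize  12y1 + 11y2 + 24y3 + 39y4
  subject to:
    y1 + 2y3 + 4y4 >= 3
    y2 + y3 + 4y4 >= 6
    y1, y2, y3, y4 >= 0

Solving the primal: x* = (0, 9.75).
  primal value c^T x* = 58.5.
Solving the dual: y* = (0, 0, 0, 1.5).
  dual value b^T y* = 58.5.
Strong duality: c^T x* = b^T y*. Confirmed.

58.5


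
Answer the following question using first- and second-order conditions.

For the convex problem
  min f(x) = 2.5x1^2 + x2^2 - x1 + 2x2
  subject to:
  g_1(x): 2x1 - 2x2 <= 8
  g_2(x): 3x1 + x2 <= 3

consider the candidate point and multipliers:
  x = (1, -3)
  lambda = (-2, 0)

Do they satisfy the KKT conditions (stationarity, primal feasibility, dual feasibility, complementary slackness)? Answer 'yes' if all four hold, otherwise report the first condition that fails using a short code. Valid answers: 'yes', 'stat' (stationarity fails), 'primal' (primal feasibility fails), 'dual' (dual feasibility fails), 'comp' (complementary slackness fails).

Gradient of f: grad f(x) = Q x + c = (4, -4)
Constraint values g_i(x) = a_i^T x - b_i:
  g_1((1, -3)) = 0
  g_2((1, -3)) = -3
Stationarity residual: grad f(x) + sum_i lambda_i a_i = (0, 0)
  -> stationarity OK
Primal feasibility (all g_i <= 0): OK
Dual feasibility (all lambda_i >= 0): FAILS
Complementary slackness (lambda_i * g_i(x) = 0 for all i): OK

Verdict: the first failing condition is dual_feasibility -> dual.

dual


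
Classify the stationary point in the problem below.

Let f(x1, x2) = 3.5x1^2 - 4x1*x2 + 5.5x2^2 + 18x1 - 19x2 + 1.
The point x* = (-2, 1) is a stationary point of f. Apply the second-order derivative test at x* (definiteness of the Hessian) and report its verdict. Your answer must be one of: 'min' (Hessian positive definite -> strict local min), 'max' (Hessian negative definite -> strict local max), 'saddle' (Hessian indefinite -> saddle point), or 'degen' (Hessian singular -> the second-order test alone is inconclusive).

Compute the Hessian H = grad^2 f:
  H = [[7, -4], [-4, 11]]
Verify stationarity: grad f(x*) = H x* + g = (0, 0).
Eigenvalues of H: 4.5279, 13.4721.
Both eigenvalues > 0, so H is positive definite -> x* is a strict local min.

min


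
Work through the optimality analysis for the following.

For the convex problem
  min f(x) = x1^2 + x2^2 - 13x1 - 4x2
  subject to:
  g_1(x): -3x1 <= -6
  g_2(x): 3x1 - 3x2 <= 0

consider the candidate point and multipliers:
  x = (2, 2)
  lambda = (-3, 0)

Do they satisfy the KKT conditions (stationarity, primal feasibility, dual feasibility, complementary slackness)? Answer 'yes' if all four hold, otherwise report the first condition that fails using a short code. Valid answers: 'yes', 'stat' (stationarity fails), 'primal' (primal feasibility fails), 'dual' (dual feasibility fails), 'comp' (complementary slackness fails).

Gradient of f: grad f(x) = Q x + c = (-9, 0)
Constraint values g_i(x) = a_i^T x - b_i:
  g_1((2, 2)) = 0
  g_2((2, 2)) = 0
Stationarity residual: grad f(x) + sum_i lambda_i a_i = (0, 0)
  -> stationarity OK
Primal feasibility (all g_i <= 0): OK
Dual feasibility (all lambda_i >= 0): FAILS
Complementary slackness (lambda_i * g_i(x) = 0 for all i): OK

Verdict: the first failing condition is dual_feasibility -> dual.

dual


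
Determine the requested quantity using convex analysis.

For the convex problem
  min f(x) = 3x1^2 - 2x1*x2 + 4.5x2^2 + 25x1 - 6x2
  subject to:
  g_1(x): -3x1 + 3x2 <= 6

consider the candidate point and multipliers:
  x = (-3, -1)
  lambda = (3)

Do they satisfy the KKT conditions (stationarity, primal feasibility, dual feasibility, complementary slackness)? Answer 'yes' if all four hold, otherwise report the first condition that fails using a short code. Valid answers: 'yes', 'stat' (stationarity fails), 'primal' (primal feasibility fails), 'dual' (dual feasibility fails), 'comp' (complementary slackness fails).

Gradient of f: grad f(x) = Q x + c = (9, -9)
Constraint values g_i(x) = a_i^T x - b_i:
  g_1((-3, -1)) = 0
Stationarity residual: grad f(x) + sum_i lambda_i a_i = (0, 0)
  -> stationarity OK
Primal feasibility (all g_i <= 0): OK
Dual feasibility (all lambda_i >= 0): OK
Complementary slackness (lambda_i * g_i(x) = 0 for all i): OK

Verdict: yes, KKT holds.

yes
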